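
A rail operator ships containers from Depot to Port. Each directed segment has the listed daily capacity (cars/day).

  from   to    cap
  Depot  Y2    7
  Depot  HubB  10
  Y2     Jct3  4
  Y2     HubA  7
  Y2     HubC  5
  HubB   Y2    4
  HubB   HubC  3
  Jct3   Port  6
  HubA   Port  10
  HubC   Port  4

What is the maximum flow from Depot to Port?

14

Augment Depot→Y2→Jct3→Port: bottleneck 4, flow now 4.
Augment Depot→Y2→HubA→Port: bottleneck 3, flow now 7.
Augment Depot→HubB→HubC→Port: bottleneck 3, flow now 10.
Augment Depot→HubB→Y2→HubA→Port: bottleneck 4, flow now 14.
No augmenting path remains; maximum flow = 14.
In the residual graph, reachable from Depot: {Depot, HubB}.
Min-cut edges: Depot→Y2 (7), HubB→Y2 (4), HubB→HubC (3); capacity 7 + 4 + 3 = 14.
This cut is saturated, so no flow can exceed 14.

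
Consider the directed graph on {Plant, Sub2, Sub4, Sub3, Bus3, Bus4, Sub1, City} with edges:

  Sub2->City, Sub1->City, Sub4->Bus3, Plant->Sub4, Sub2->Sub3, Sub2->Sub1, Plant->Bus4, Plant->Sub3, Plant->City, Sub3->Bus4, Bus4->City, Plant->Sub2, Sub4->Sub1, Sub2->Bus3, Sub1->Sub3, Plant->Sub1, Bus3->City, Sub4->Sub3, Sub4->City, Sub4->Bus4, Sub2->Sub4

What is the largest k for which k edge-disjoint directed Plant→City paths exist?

Assign every edge capacity 1; by Menger, the answer equals the max flow.
Path Plant→City (+1); total 1.
Path Plant→Sub2→City (+1); total 2.
Path Plant→Sub4→City (+1); total 3.
Path Plant→Bus4→City (+1); total 4.
Path Plant→Sub1→City (+1); total 5.
No residual Plant→City path; max flow = 5.
Certifying cut of size 5: {Bus4→City, Plant→City, Plant→Sub1, Plant→Sub2, Plant→Sub4}.

5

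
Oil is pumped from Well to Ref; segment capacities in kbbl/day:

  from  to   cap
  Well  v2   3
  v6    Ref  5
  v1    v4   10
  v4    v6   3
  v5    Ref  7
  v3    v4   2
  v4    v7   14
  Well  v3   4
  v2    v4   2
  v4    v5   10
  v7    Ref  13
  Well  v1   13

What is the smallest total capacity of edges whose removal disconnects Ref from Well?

14

Augment Well→v1→v4→v5→Ref: bottleneck 7, flow now 7.
Augment Well→v1→v4→v6→Ref: bottleneck 3, flow now 10.
Augment Well→v2→v4→v7→Ref: bottleneck 2, flow now 12.
Augment Well→v3→v4→v7→Ref: bottleneck 2, flow now 14.
No augmenting path remains; maximum flow = 14.
By max-flow min-cut, the minimum cut capacity equals the max flow.
In the residual graph, reachable from Well: {Well, v1, v2, v3}.
Min-cut edges: v1→v4 (10), v2→v4 (2), v3→v4 (2); capacity 10 + 2 + 2 = 14.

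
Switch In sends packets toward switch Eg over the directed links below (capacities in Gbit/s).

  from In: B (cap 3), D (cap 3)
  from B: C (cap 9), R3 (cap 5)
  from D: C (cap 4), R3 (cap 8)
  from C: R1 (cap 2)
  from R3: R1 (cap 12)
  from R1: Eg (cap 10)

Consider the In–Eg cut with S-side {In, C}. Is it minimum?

Given cut capacity: 3 + 3 + 2 = 8.
Augment In→B→C→R1→Eg: bottleneck 2, flow now 2.
Augment In→B→R3→R1→Eg: bottleneck 1, flow now 3.
Augment In→D→R3→R1→Eg: bottleneck 3, flow now 6.
No augmenting path remains; maximum flow = 6.
In the residual graph, reachable from In: {In}.
Min-cut edges: In→B (3), In→D (3); capacity 3 + 3 = 6.
Cut capacity 8 exceeds the max flow 6, so it is not minimum.

No — its capacity is 8, but the minimum cut has capacity 6.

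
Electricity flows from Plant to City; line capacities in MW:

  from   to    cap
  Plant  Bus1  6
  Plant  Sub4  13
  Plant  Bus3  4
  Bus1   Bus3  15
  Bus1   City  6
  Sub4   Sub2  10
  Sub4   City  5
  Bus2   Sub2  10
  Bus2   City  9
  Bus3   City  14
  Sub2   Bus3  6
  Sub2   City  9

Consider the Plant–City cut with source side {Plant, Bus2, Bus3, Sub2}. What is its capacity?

Edges leaving {Plant, Bus2, Bus3, Sub2}: Plant→Bus1 (6), Plant→Sub4 (13), Bus2→City (9), Bus3→City (14), Sub2→City (9).
Cut capacity = 6 + 13 + 9 + 14 + 9 = 51.

51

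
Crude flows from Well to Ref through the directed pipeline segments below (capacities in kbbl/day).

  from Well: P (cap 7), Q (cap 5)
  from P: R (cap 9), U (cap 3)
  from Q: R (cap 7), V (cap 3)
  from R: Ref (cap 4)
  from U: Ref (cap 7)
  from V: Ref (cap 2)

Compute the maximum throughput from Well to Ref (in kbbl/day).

Augment Well→P→R→Ref: bottleneck 4, flow now 4.
Augment Well→P→U→Ref: bottleneck 3, flow now 7.
Augment Well→Q→V→Ref: bottleneck 2, flow now 9.
No augmenting path remains; maximum flow = 9.
In the residual graph, reachable from Well: {Well, P, Q, R, V}.
Min-cut edges: P→U (3), R→Ref (4), V→Ref (2); capacity 3 + 4 + 2 = 9.
This cut is saturated, so no flow can exceed 9.

9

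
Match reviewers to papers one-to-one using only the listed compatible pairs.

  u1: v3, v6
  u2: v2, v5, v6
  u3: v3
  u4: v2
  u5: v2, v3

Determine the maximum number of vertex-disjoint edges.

Unit-capacity flow: source→left, listed edges, right→sink; max matching = max flow.
Augmenting path u1→v3 (+1); matched 1.
Augmenting path u2→v2 (+1); matched 2.
Augmenting path u3→v3→u1→v6 (+1); matched 3.
Augmenting path u4→v2→u2→v5 (+1); matched 4.
No augmenting path remains; maximum matching = 4.
König certificate: {u1, u2, v2, v3} is a vertex cover of size 4 (every listed pair touches it), so no matching can be larger.

4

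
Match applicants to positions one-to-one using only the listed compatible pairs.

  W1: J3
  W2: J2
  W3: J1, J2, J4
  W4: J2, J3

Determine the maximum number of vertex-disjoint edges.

3

Unit-capacity flow: source→left, listed edges, right→sink; max matching = max flow.
Augmenting path W1→J3 (+1); matched 1.
Augmenting path W2→J2 (+1); matched 2.
Augmenting path W3→J1 (+1); matched 3.
No augmenting path remains; maximum matching = 3.
König certificate: {W3, J2, J3} is a vertex cover of size 3 (every listed pair touches it), so no matching can be larger.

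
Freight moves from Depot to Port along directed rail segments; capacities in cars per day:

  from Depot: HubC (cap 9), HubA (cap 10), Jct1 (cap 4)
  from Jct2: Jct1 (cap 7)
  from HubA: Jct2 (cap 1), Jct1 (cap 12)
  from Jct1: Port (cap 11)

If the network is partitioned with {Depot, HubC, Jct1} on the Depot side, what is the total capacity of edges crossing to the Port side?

Edges leaving {Depot, HubC, Jct1}: Depot→HubA (10), Jct1→Port (11).
Cut capacity = 10 + 11 = 21.

21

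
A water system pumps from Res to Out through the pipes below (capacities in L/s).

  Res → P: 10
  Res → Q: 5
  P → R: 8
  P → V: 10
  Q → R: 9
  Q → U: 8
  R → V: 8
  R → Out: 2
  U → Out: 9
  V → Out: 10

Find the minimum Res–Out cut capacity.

Augment Res→P→R→Out: bottleneck 2, flow now 2.
Augment Res→P→V→Out: bottleneck 8, flow now 10.
Augment Res→Q→U→Out: bottleneck 5, flow now 15.
No augmenting path remains; maximum flow = 15.
By max-flow min-cut, the minimum cut capacity equals the max flow.
In the residual graph, reachable from Res: {Res}.
Min-cut edges: Res→P (10), Res→Q (5); capacity 10 + 5 = 15.

15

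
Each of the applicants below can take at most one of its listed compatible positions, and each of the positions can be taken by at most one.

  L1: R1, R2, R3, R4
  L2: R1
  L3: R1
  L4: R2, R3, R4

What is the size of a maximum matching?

3

Unit-capacity flow: source→left, listed edges, right→sink; max matching = max flow.
Augmenting path L1→R1 (+1); matched 1.
Augmenting path L4→R2 (+1); matched 2.
Augmenting path L2→R1→L1→R3 (+1); matched 3.
No augmenting path remains; maximum matching = 3.
König certificate: {L1, L4, R1} is a vertex cover of size 3 (every listed pair touches it), so no matching can be larger.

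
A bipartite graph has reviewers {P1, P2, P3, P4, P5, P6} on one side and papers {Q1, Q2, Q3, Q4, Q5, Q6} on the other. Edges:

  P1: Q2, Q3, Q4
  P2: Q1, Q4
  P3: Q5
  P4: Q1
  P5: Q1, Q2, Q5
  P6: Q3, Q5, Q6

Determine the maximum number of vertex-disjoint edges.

6

Unit-capacity flow: source→left, listed edges, right→sink; max matching = max flow.
Augmenting path P1→Q2 (+1); matched 1.
Augmenting path P2→Q1 (+1); matched 2.
Augmenting path P3→Q5 (+1); matched 3.
Augmenting path P6→Q3 (+1); matched 4.
Augmenting path P4→Q1→P2→Q4 (+1); matched 5.
Augmenting path P5→Q2→P1→Q3→P6→Q6 (+1); matched 6.
No augmenting path remains; maximum matching = 6.
König certificate: {P1, P2, P3, P4, P5, P6} is a vertex cover of size 6 (every listed pair touches it), so no matching can be larger.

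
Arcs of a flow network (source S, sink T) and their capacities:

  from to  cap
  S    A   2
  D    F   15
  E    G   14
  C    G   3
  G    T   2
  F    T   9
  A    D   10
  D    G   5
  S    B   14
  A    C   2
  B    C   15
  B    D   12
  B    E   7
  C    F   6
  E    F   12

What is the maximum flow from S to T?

Augment S→A→C→F→T: bottleneck 2, flow now 2.
Augment S→B→C→F→T: bottleneck 4, flow now 6.
Augment S→B→C→G→T: bottleneck 2, flow now 8.
Augment S→B→D→F→T: bottleneck 3, flow now 11.
No augmenting path remains; maximum flow = 11.
In the residual graph, reachable from S: {S, A, B, C, D, E, F, G}.
Min-cut edges: F→T (9), G→T (2); capacity 9 + 2 = 11.
This cut is saturated, so no flow can exceed 11.

11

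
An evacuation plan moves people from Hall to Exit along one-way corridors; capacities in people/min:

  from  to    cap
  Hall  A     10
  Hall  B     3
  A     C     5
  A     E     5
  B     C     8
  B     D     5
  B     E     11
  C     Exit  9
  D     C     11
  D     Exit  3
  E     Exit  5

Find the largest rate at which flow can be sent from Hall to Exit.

Augment Hall→A→C→Exit: bottleneck 5, flow now 5.
Augment Hall→A→E→Exit: bottleneck 5, flow now 10.
Augment Hall→B→C→Exit: bottleneck 3, flow now 13.
No augmenting path remains; maximum flow = 13.
In the residual graph, reachable from Hall: {Hall}.
Min-cut edges: Hall→A (10), Hall→B (3); capacity 10 + 3 = 13.
This cut is saturated, so no flow can exceed 13.

13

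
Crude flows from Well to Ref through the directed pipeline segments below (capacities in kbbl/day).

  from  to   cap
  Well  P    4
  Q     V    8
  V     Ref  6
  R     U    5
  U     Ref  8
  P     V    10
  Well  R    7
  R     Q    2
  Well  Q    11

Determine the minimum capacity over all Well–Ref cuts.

Augment Well→P→V→Ref: bottleneck 4, flow now 4.
Augment Well→Q→V→Ref: bottleneck 2, flow now 6.
Augment Well→R→U→Ref: bottleneck 5, flow now 11.
No augmenting path remains; maximum flow = 11.
By max-flow min-cut, the minimum cut capacity equals the max flow.
In the residual graph, reachable from Well: {Well, P, Q, R, V}.
Min-cut edges: R→U (5), V→Ref (6); capacity 5 + 6 = 11.

11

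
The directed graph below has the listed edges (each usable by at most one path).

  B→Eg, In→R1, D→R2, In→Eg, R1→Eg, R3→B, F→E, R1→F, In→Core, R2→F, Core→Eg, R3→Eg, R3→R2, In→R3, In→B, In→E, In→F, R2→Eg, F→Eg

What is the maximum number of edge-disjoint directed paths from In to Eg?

6

Assign every edge capacity 1; by Menger, the answer equals the max flow.
Path In→Eg (+1); total 1.
Path In→Core→Eg (+1); total 2.
Path In→R1→Eg (+1); total 3.
Path In→R3→Eg (+1); total 4.
Path In→F→Eg (+1); total 5.
Path In→B→Eg (+1); total 6.
No residual In→Eg path; max flow = 6.
Certifying cut of size 6: {In→B, In→Core, In→Eg, In→F, In→R1, In→R3}.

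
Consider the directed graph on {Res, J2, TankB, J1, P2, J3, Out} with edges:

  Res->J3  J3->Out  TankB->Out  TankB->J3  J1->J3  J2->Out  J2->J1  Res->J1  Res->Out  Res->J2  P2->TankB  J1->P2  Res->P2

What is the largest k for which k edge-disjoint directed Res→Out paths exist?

4

Assign every edge capacity 1; by Menger, the answer equals the max flow.
Path Res→Out (+1); total 1.
Path Res→J2→Out (+1); total 2.
Path Res→J3→Out (+1); total 3.
Path Res→P2→TankB→Out (+1); total 4.
No residual Res→Out path; max flow = 4.
Certifying cut of size 4: {J3→Out, P2→TankB, Res→J2, Res→Out}.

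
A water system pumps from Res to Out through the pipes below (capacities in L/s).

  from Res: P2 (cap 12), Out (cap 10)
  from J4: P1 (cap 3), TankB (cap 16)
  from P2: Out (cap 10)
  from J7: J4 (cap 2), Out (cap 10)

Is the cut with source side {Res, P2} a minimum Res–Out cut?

Yes — it is a minimum cut (capacity 20).

Given cut capacity: 10 + 10 = 20.
Augment Res→Out: bottleneck 10, flow now 10.
Augment Res→P2→Out: bottleneck 10, flow now 20.
No augmenting path remains; maximum flow = 20.
Cut capacity 20 equals the max flow, so it is a minimum cut.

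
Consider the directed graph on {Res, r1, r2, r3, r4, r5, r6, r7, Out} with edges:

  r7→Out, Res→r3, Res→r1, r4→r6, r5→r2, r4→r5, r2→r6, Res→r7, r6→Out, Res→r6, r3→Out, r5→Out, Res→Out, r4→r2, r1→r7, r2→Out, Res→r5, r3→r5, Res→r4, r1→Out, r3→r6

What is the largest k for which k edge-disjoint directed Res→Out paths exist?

Assign every edge capacity 1; by Menger, the answer equals the max flow.
Path Res→Out (+1); total 1.
Path Res→r1→Out (+1); total 2.
Path Res→r3→Out (+1); total 3.
Path Res→r5→Out (+1); total 4.
Path Res→r6→Out (+1); total 5.
Path Res→r7→Out (+1); total 6.
Path Res→r4→r2→Out (+1); total 7.
No residual Res→Out path; max flow = 7.
Certifying cut of size 7: {Res→Out, Res→r1, Res→r3, Res→r4, Res→r5, Res→r6, Res→r7}.

7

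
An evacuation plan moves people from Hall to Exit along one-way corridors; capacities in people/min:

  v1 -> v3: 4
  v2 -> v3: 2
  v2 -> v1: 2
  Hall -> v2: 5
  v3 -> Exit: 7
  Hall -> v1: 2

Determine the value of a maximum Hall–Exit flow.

6

Augment Hall→v1→v3→Exit: bottleneck 2, flow now 2.
Augment Hall→v2→v3→Exit: bottleneck 2, flow now 4.
Augment Hall→v2→v1→v3→Exit: bottleneck 2, flow now 6.
No augmenting path remains; maximum flow = 6.
In the residual graph, reachable from Hall: {Hall, v2}.
Min-cut edges: Hall→v1 (2), v2→v1 (2), v2→v3 (2); capacity 2 + 2 + 2 = 6.
This cut is saturated, so no flow can exceed 6.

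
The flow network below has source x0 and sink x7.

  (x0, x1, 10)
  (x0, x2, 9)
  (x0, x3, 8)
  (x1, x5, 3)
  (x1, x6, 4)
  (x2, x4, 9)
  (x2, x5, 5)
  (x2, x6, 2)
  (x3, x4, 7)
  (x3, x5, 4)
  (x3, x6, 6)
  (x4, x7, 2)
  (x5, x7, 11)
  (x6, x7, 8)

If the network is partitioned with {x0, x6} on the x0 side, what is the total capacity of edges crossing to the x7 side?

Edges leaving {x0, x6}: x0→x1 (10), x0→x2 (9), x0→x3 (8), x6→x7 (8).
Cut capacity = 10 + 9 + 8 + 8 = 35.

35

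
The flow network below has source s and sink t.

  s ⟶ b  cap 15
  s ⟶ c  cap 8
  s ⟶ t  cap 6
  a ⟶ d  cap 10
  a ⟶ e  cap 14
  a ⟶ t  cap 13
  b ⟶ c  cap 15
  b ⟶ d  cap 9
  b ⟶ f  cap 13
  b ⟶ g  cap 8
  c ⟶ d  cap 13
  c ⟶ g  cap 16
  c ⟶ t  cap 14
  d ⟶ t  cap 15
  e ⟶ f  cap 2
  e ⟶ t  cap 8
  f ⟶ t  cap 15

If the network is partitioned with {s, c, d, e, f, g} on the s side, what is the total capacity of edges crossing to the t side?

73

Edges leaving {s, c, d, e, f, g}: s→b (15), s→t (6), c→t (14), d→t (15), e→t (8), f→t (15).
Cut capacity = 15 + 6 + 14 + 15 + 8 + 15 = 73.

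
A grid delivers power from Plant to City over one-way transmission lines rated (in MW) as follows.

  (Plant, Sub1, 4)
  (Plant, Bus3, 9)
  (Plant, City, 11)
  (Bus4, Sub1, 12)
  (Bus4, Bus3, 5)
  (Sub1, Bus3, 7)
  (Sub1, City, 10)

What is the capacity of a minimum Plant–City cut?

Augment Plant→City: bottleneck 11, flow now 11.
Augment Plant→Sub1→City: bottleneck 4, flow now 15.
No augmenting path remains; maximum flow = 15.
By max-flow min-cut, the minimum cut capacity equals the max flow.
In the residual graph, reachable from Plant: {Plant, Bus3}.
Min-cut edges: Plant→Sub1 (4), Plant→City (11); capacity 4 + 11 = 15.

15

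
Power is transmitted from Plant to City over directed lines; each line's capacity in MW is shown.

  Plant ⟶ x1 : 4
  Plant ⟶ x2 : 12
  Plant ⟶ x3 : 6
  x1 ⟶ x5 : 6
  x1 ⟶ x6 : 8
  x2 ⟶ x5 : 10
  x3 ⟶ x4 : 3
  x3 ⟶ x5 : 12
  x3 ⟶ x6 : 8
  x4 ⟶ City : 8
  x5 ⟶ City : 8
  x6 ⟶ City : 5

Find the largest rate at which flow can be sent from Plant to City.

Augment Plant→x1→x5→City: bottleneck 4, flow now 4.
Augment Plant→x2→x5→City: bottleneck 4, flow now 8.
Augment Plant→x3→x4→City: bottleneck 3, flow now 11.
Augment Plant→x3→x6→City: bottleneck 3, flow now 14.
Augment Plant→x2→x5→x1→x6→City: bottleneck 2, flow now 16. (uses reverse residual edge)
No augmenting path remains; maximum flow = 16.
In the residual graph, reachable from Plant: {Plant, x1, x2, x3, x5, x6}.
Min-cut edges: x3→x4 (3), x5→City (8), x6→City (5); capacity 3 + 8 + 5 = 16.
This cut is saturated, so no flow can exceed 16.

16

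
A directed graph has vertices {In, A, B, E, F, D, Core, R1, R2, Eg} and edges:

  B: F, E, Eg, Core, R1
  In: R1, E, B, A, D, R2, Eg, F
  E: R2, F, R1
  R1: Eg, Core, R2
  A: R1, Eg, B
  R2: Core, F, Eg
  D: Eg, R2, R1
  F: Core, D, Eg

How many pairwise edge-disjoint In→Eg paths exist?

7

Assign every edge capacity 1; by Menger, the answer equals the max flow.
Path In→Eg (+1); total 1.
Path In→A→Eg (+1); total 2.
Path In→B→Eg (+1); total 3.
Path In→F→Eg (+1); total 4.
Path In→D→Eg (+1); total 5.
Path In→R1→Eg (+1); total 6.
Path In→R2→Eg (+1); total 7.
No residual In→Eg path; max flow = 7.
Certifying cut of size 7: {D→Eg, F→Eg, In→A, In→B, In→Eg, R1→Eg, R2→Eg}.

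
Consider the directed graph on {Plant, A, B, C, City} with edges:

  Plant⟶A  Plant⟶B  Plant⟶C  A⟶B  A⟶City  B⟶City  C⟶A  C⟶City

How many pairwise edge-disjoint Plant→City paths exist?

3

Assign every edge capacity 1; by Menger, the answer equals the max flow.
Path Plant→A→City (+1); total 1.
Path Plant→B→City (+1); total 2.
Path Plant→C→City (+1); total 3.
No residual Plant→City path; max flow = 3.
Certifying cut of size 3: {Plant→A, Plant→B, Plant→C}.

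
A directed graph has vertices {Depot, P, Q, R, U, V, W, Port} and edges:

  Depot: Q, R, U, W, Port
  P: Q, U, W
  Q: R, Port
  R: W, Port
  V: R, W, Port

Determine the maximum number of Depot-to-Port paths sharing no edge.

3

Assign every edge capacity 1; by Menger, the answer equals the max flow.
Path Depot→Port (+1); total 1.
Path Depot→Q→Port (+1); total 2.
Path Depot→R→Port (+1); total 3.
No residual Depot→Port path; max flow = 3.
Certifying cut of size 3: {Depot→Port, Depot→Q, Depot→R}.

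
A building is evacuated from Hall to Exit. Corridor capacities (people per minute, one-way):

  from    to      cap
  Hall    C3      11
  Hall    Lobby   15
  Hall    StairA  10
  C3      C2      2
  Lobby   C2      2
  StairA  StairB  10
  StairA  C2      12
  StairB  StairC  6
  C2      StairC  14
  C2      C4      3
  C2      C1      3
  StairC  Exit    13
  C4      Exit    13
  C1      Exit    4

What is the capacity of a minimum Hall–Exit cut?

Augment Hall→C3→C2→StairC→Exit: bottleneck 2, flow now 2.
Augment Hall→Lobby→C2→StairC→Exit: bottleneck 2, flow now 4.
Augment Hall→StairA→StairB→StairC→Exit: bottleneck 6, flow now 10.
Augment Hall→StairA→C2→StairC→Exit: bottleneck 3, flow now 13.
Augment Hall→StairA→C2→C4→Exit: bottleneck 1, flow now 14.
No augmenting path remains; maximum flow = 14.
By max-flow min-cut, the minimum cut capacity equals the max flow.
In the residual graph, reachable from Hall: {Hall, C3, Lobby}.
Min-cut edges: Hall→StairA (10), C3→C2 (2), Lobby→C2 (2); capacity 10 + 2 + 2 = 14.

14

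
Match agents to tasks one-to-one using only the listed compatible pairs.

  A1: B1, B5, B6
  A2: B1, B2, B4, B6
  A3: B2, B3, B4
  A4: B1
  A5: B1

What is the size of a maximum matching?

Unit-capacity flow: source→left, listed edges, right→sink; max matching = max flow.
Augmenting path A1→B1 (+1); matched 1.
Augmenting path A2→B2 (+1); matched 2.
Augmenting path A3→B3 (+1); matched 3.
Augmenting path A4→B1→A1→B5 (+1); matched 4.
No augmenting path remains; maximum matching = 4.
König certificate: {A1, A2, A3, B1} is a vertex cover of size 4 (every listed pair touches it), so no matching can be larger.

4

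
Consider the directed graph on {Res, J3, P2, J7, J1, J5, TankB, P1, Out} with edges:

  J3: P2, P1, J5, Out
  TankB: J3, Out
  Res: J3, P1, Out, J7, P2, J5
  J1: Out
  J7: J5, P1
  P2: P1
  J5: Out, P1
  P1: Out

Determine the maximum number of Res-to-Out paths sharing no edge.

Assign every edge capacity 1; by Menger, the answer equals the max flow.
Path Res→Out (+1); total 1.
Path Res→J3→Out (+1); total 2.
Path Res→J5→Out (+1); total 3.
Path Res→P1→Out (+1); total 4.
No residual Res→Out path; max flow = 4.
Certifying cut of size 4: {J5→Out, P1→Out, Res→J3, Res→Out}.

4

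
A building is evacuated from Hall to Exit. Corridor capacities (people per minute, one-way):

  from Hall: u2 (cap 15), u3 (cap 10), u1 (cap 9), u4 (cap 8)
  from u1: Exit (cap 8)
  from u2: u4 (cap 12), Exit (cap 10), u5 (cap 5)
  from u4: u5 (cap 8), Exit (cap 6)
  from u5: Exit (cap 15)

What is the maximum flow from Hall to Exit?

31

Augment Hall→u1→Exit: bottleneck 8, flow now 8.
Augment Hall→u2→Exit: bottleneck 10, flow now 18.
Augment Hall→u4→Exit: bottleneck 6, flow now 24.
Augment Hall→u2→u5→Exit: bottleneck 5, flow now 29.
Augment Hall→u4→u5→Exit: bottleneck 2, flow now 31.
No augmenting path remains; maximum flow = 31.
In the residual graph, reachable from Hall: {Hall, u1, u3}.
Min-cut edges: Hall→u2 (15), Hall→u4 (8), u1→Exit (8); capacity 15 + 8 + 8 = 31.
This cut is saturated, so no flow can exceed 31.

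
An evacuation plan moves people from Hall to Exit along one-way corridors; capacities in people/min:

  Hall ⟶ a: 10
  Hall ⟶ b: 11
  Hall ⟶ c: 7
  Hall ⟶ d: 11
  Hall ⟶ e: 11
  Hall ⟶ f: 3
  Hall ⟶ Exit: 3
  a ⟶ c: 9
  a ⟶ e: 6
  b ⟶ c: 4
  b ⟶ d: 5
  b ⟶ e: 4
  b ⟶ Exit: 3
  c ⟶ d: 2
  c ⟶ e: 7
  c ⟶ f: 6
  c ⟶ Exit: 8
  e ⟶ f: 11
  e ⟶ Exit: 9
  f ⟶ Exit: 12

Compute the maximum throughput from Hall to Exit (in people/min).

35

Augment Hall→Exit: bottleneck 3, flow now 3.
Augment Hall→b→Exit: bottleneck 3, flow now 6.
Augment Hall→c→Exit: bottleneck 7, flow now 13.
Augment Hall→e→Exit: bottleneck 9, flow now 22.
Augment Hall→f→Exit: bottleneck 3, flow now 25.
Augment Hall→a→c→Exit: bottleneck 1, flow now 26.
Augment Hall→e→f→Exit: bottleneck 2, flow now 28.
Augment Hall→a→c→f→Exit: bottleneck 6, flow now 34.
Augment Hall→a→e→f→Exit: bottleneck 1, flow now 35.
No augmenting path remains; maximum flow = 35.
In the residual graph, reachable from Hall: {Hall, a, b, c, d, e, f}.
Min-cut edges: Hall→Exit (3), b→Exit (3), c→Exit (8), e→Exit (9), f→Exit (12); capacity 3 + 3 + 8 + 9 + 12 = 35.
This cut is saturated, so no flow can exceed 35.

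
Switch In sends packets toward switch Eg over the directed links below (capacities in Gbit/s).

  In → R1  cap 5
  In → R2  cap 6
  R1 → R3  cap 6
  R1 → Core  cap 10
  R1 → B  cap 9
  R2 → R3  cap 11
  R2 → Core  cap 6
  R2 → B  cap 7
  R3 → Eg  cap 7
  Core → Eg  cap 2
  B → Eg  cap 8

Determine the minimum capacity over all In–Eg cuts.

11

Augment In→R1→R3→Eg: bottleneck 5, flow now 5.
Augment In→R2→R3→Eg: bottleneck 2, flow now 7.
Augment In→R2→Core→Eg: bottleneck 2, flow now 9.
Augment In→R2→B→Eg: bottleneck 2, flow now 11.
No augmenting path remains; maximum flow = 11.
By max-flow min-cut, the minimum cut capacity equals the max flow.
In the residual graph, reachable from In: {In}.
Min-cut edges: In→R1 (5), In→R2 (6); capacity 5 + 6 = 11.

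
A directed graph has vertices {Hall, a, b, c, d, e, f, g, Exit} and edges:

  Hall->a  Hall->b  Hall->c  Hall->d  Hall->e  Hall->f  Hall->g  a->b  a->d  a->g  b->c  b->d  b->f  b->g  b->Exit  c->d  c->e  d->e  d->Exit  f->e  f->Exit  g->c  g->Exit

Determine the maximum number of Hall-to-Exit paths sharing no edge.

Assign every edge capacity 1; by Menger, the answer equals the max flow.
Path Hall→b→Exit (+1); total 1.
Path Hall→d→Exit (+1); total 2.
Path Hall→f→Exit (+1); total 3.
Path Hall→g→Exit (+1); total 4.
No residual Hall→Exit path; max flow = 4.
Certifying cut of size 4: {b→Exit, d→Exit, f→Exit, g→Exit}.

4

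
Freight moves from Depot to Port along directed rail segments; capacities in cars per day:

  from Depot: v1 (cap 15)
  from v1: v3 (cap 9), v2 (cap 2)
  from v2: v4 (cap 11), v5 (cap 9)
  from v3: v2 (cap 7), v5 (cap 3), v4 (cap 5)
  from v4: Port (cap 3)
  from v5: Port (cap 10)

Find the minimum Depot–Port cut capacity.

Augment Depot→v1→v2→v4→Port: bottleneck 2, flow now 2.
Augment Depot→v1→v3→v4→Port: bottleneck 1, flow now 3.
Augment Depot→v1→v3→v5→Port: bottleneck 3, flow now 6.
Augment Depot→v1→v3→v2→v5→Port: bottleneck 5, flow now 11.
No augmenting path remains; maximum flow = 11.
By max-flow min-cut, the minimum cut capacity equals the max flow.
In the residual graph, reachable from Depot: {Depot, v1}.
Min-cut edges: v1→v2 (2), v1→v3 (9); capacity 2 + 9 = 11.

11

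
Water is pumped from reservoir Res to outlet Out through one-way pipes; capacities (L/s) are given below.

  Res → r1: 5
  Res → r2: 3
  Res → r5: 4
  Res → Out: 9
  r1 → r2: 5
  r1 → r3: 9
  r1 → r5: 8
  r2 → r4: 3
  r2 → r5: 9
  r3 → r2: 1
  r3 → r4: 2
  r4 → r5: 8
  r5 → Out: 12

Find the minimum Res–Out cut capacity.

21

Augment Res→Out: bottleneck 9, flow now 9.
Augment Res→r5→Out: bottleneck 4, flow now 13.
Augment Res→r1→r5→Out: bottleneck 5, flow now 18.
Augment Res→r2→r5→Out: bottleneck 3, flow now 21.
No augmenting path remains; maximum flow = 21.
By max-flow min-cut, the minimum cut capacity equals the max flow.
In the residual graph, reachable from Res: {Res}.
Min-cut edges: Res→r1 (5), Res→r2 (3), Res→r5 (4), Res→Out (9); capacity 5 + 3 + 4 + 9 = 21.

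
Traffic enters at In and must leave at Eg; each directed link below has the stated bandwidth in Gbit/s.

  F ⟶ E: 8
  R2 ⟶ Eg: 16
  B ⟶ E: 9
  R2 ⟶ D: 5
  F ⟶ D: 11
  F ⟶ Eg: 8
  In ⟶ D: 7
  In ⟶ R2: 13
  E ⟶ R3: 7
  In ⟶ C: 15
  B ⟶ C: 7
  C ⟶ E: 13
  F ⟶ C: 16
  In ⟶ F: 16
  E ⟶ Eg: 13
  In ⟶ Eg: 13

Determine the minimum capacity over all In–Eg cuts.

47

Augment In→Eg: bottleneck 13, flow now 13.
Augment In→F→Eg: bottleneck 8, flow now 21.
Augment In→R2→Eg: bottleneck 13, flow now 34.
Augment In→F→E→Eg: bottleneck 8, flow now 42.
Augment In→C→E→Eg: bottleneck 5, flow now 47.
No augmenting path remains; maximum flow = 47.
By max-flow min-cut, the minimum cut capacity equals the max flow.
In the residual graph, reachable from In: {In, F, C, E, D, R3}.
Min-cut edges: In→R2 (13), In→Eg (13), F→Eg (8), E→Eg (13); capacity 13 + 13 + 8 + 13 = 47.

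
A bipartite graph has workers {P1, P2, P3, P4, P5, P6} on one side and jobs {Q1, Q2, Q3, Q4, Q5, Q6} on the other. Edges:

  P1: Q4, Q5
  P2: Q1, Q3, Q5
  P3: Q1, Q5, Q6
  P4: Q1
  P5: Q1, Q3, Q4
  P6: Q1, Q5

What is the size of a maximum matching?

Unit-capacity flow: source→left, listed edges, right→sink; max matching = max flow.
Augmenting path P1→Q4 (+1); matched 1.
Augmenting path P2→Q1 (+1); matched 2.
Augmenting path P3→Q5 (+1); matched 3.
Augmenting path P5→Q3 (+1); matched 4.
Augmenting path P6→Q5→P3→Q6 (+1); matched 5.
No augmenting path remains; maximum matching = 5.
König certificate: {P3, Q1, Q3, Q4, Q5} is a vertex cover of size 5 (every listed pair touches it), so no matching can be larger.

5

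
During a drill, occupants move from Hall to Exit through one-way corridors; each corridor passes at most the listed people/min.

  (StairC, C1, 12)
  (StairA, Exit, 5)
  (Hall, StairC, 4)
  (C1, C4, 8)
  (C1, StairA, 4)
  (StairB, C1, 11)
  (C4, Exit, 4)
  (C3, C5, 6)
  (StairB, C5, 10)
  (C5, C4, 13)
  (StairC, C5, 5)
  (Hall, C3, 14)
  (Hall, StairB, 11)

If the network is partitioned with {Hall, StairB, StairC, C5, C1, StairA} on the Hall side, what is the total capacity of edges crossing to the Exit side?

40

Edges leaving {Hall, StairB, StairC, C5, C1, StairA}: Hall→C3 (14), C5→C4 (13), C1→C4 (8), StairA→Exit (5).
Cut capacity = 14 + 13 + 8 + 5 = 40.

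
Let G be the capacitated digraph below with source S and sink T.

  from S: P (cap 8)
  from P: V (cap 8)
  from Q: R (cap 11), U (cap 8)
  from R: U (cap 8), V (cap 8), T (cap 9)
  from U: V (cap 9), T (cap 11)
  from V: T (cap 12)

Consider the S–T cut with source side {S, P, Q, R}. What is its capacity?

41

Edges leaving {S, P, Q, R}: P→V (8), Q→U (8), R→U (8), R→V (8), R→T (9).
Cut capacity = 8 + 8 + 8 + 8 + 9 = 41.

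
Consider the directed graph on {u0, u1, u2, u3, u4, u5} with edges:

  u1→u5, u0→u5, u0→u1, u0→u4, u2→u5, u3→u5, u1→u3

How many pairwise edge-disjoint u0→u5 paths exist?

2

Assign every edge capacity 1; by Menger, the answer equals the max flow.
Path u0→u5 (+1); total 1.
Path u0→u1→u5 (+1); total 2.
No residual u0→u5 path; max flow = 2.
Certifying cut of size 2: {u0→u1, u0→u5}.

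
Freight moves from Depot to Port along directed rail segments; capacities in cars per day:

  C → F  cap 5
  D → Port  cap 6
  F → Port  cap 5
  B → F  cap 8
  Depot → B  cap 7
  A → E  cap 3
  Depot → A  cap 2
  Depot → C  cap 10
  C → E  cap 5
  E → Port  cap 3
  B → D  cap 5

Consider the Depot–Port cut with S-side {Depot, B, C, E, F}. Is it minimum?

Given cut capacity: 2 + 5 + 3 + 5 = 15.
Augment Depot→A→E→Port: bottleneck 2, flow now 2.
Augment Depot→B→D→Port: bottleneck 5, flow now 7.
Augment Depot→B→F→Port: bottleneck 2, flow now 9.
Augment Depot→C→E→Port: bottleneck 1, flow now 10.
Augment Depot→C→F→Port: bottleneck 3, flow now 13.
No augmenting path remains; maximum flow = 13.
In the residual graph, reachable from Depot: {Depot, A, B, C, E, F}.
Min-cut edges: B→D (5), E→Port (3), F→Port (5); capacity 5 + 3 + 5 = 13.
Cut capacity 15 exceeds the max flow 13, so it is not minimum.

No — its capacity is 15, but the minimum cut has capacity 13.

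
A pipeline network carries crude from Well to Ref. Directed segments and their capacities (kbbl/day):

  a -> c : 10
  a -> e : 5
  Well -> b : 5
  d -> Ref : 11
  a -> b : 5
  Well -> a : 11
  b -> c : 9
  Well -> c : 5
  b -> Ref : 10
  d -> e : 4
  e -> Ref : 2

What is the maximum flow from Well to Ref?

12

Augment Well→b→Ref: bottleneck 5, flow now 5.
Augment Well→a→b→Ref: bottleneck 5, flow now 10.
Augment Well→a→e→Ref: bottleneck 2, flow now 12.
No augmenting path remains; maximum flow = 12.
In the residual graph, reachable from Well: {Well, a, c, e}.
Min-cut edges: Well→b (5), a→b (5), e→Ref (2); capacity 5 + 5 + 2 = 12.
This cut is saturated, so no flow can exceed 12.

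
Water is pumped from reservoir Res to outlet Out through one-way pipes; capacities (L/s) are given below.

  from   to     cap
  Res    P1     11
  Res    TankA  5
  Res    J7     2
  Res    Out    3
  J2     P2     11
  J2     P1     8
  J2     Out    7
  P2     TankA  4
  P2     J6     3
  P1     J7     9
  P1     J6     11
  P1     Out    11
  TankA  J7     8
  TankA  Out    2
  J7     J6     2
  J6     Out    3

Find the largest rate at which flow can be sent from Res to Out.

18

Augment Res→Out: bottleneck 3, flow now 3.
Augment Res→P1→Out: bottleneck 11, flow now 14.
Augment Res→TankA→Out: bottleneck 2, flow now 16.
Augment Res→J7→J6→Out: bottleneck 2, flow now 18.
No augmenting path remains; maximum flow = 18.
In the residual graph, reachable from Res: {Res, TankA, J7}.
Min-cut edges: Res→P1 (11), Res→Out (3), TankA→Out (2), J7→J6 (2); capacity 11 + 3 + 2 + 2 = 18.
This cut is saturated, so no flow can exceed 18.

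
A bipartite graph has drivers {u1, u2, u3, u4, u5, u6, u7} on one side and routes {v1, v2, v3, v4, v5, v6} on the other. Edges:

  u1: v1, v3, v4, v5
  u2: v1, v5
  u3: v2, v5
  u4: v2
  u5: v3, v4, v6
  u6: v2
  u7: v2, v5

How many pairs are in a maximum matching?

Unit-capacity flow: source→left, listed edges, right→sink; max matching = max flow.
Augmenting path u1→v1 (+1); matched 1.
Augmenting path u2→v5 (+1); matched 2.
Augmenting path u3→v2 (+1); matched 3.
Augmenting path u5→v3 (+1); matched 4.
Augmenting path u7→v5→u2→v1→u1→v4 (+1); matched 5.
No augmenting path remains; maximum matching = 5.
König certificate: {u1, u2, u5, v2, v5} is a vertex cover of size 5 (every listed pair touches it), so no matching can be larger.

5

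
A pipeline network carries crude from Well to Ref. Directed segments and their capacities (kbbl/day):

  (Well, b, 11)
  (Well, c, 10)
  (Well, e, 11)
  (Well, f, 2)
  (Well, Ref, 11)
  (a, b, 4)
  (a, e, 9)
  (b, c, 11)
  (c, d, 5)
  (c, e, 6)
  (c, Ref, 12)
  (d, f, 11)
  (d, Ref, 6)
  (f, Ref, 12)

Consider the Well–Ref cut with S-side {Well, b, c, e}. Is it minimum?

Given cut capacity: 2 + 11 + 5 + 12 = 30.
Augment Well→Ref: bottleneck 11, flow now 11.
Augment Well→c→Ref: bottleneck 10, flow now 21.
Augment Well→f→Ref: bottleneck 2, flow now 23.
Augment Well→b→c→Ref: bottleneck 2, flow now 25.
Augment Well→b→c→d→Ref: bottleneck 5, flow now 30.
No augmenting path remains; maximum flow = 30.
Cut capacity 30 equals the max flow, so it is a minimum cut.

Yes — it is a minimum cut (capacity 30).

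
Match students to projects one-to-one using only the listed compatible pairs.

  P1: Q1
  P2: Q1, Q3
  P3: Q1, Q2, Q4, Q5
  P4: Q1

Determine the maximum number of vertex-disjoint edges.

Unit-capacity flow: source→left, listed edges, right→sink; max matching = max flow.
Augmenting path P1→Q1 (+1); matched 1.
Augmenting path P2→Q3 (+1); matched 2.
Augmenting path P3→Q2 (+1); matched 3.
No augmenting path remains; maximum matching = 3.
König certificate: {P2, P3, Q1} is a vertex cover of size 3 (every listed pair touches it), so no matching can be larger.

3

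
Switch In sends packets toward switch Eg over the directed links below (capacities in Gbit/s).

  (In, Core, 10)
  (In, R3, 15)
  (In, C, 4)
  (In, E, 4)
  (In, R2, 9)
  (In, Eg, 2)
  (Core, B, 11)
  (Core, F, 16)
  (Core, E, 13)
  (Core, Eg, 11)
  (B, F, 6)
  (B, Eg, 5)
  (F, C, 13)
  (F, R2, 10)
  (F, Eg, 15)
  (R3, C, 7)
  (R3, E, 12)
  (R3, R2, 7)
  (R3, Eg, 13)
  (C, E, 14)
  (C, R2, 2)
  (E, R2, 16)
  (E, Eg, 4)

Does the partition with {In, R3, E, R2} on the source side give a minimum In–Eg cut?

No — its capacity is 40, but the minimum cut has capacity 29.

Given cut capacity: 10 + 4 + 2 + 7 + 13 + 4 = 40.
Augment In→Eg: bottleneck 2, flow now 2.
Augment In→Core→Eg: bottleneck 10, flow now 12.
Augment In→R3→Eg: bottleneck 13, flow now 25.
Augment In→E→Eg: bottleneck 4, flow now 29.
No augmenting path remains; maximum flow = 29.
In the residual graph, reachable from In: {In, R3, C, E, R2}.
Min-cut edges: In→Core (10), In→Eg (2), R3→Eg (13), E→Eg (4); capacity 10 + 2 + 13 + 4 = 29.
Cut capacity 40 exceeds the max flow 29, so it is not minimum.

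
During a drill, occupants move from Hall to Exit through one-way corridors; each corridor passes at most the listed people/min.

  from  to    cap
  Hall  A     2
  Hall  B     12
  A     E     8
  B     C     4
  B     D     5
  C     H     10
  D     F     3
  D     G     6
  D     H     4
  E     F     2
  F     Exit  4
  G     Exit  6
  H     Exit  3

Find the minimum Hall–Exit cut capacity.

10

Augment Hall→A→E→F→Exit: bottleneck 2, flow now 2.
Augment Hall→B→C→H→Exit: bottleneck 3, flow now 5.
Augment Hall→B→D→F→Exit: bottleneck 2, flow now 7.
Augment Hall→B→D→G→Exit: bottleneck 3, flow now 10.
No augmenting path remains; maximum flow = 10.
By max-flow min-cut, the minimum cut capacity equals the max flow.
In the residual graph, reachable from Hall: {Hall, B, C, H}.
Min-cut edges: Hall→A (2), B→D (5), H→Exit (3); capacity 2 + 5 + 3 = 10.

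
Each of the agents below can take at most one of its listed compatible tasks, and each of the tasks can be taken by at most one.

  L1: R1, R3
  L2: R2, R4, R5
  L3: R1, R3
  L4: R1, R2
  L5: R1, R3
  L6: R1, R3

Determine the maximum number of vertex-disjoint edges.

4

Unit-capacity flow: source→left, listed edges, right→sink; max matching = max flow.
Augmenting path L1→R1 (+1); matched 1.
Augmenting path L2→R2 (+1); matched 2.
Augmenting path L3→R3 (+1); matched 3.
Augmenting path L4→R2→L2→R4 (+1); matched 4.
No augmenting path remains; maximum matching = 4.
König certificate: {L2, L4, R1, R3} is a vertex cover of size 4 (every listed pair touches it), so no matching can be larger.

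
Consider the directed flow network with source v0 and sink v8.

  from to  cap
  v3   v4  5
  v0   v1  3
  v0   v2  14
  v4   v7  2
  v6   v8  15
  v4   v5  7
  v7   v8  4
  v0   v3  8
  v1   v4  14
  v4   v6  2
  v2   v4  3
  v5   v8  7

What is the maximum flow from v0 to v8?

Augment v0→v1→v4→v5→v8: bottleneck 3, flow now 3.
Augment v0→v2→v4→v5→v8: bottleneck 3, flow now 6.
Augment v0→v3→v4→v5→v8: bottleneck 1, flow now 7.
Augment v0→v3→v4→v6→v8: bottleneck 2, flow now 9.
Augment v0→v3→v4→v7→v8: bottleneck 2, flow now 11.
No augmenting path remains; maximum flow = 11.
In the residual graph, reachable from v0: {v0, v2, v3}.
Min-cut edges: v0→v1 (3), v2→v4 (3), v3→v4 (5); capacity 3 + 3 + 5 = 11.
This cut is saturated, so no flow can exceed 11.

11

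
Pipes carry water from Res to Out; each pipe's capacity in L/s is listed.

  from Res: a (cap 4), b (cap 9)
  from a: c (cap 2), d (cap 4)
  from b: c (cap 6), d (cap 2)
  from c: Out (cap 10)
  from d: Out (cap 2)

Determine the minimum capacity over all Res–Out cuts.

10

Augment Res→a→c→Out: bottleneck 2, flow now 2.
Augment Res→a→d→Out: bottleneck 2, flow now 4.
Augment Res→b→c→Out: bottleneck 6, flow now 10.
No augmenting path remains; maximum flow = 10.
By max-flow min-cut, the minimum cut capacity equals the max flow.
In the residual graph, reachable from Res: {Res, a, b, d}.
Min-cut edges: a→c (2), b→c (6), d→Out (2); capacity 2 + 6 + 2 = 10.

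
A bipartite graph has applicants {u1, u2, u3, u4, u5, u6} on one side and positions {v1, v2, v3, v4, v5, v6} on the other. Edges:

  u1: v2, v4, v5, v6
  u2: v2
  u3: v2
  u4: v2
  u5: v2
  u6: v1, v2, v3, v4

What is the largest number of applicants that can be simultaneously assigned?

Unit-capacity flow: source→left, listed edges, right→sink; max matching = max flow.
Augmenting path u1→v2 (+1); matched 1.
Augmenting path u6→v1 (+1); matched 2.
Augmenting path u2→v2→u1→v4 (+1); matched 3.
No augmenting path remains; maximum matching = 3.
König certificate: {u1, u6, v2} is a vertex cover of size 3 (every listed pair touches it), so no matching can be larger.

3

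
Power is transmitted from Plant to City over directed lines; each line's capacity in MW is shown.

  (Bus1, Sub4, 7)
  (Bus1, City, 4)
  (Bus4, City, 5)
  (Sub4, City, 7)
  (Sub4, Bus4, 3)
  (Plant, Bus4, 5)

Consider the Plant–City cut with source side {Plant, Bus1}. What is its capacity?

16

Edges leaving {Plant, Bus1}: Plant→Bus4 (5), Bus1→Sub4 (7), Bus1→City (4).
Cut capacity = 5 + 7 + 4 = 16.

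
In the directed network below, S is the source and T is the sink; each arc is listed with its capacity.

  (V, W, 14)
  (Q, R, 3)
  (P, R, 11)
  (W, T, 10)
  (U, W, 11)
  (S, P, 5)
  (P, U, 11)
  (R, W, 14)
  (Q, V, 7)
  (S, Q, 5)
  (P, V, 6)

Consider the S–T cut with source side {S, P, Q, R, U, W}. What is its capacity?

Edges leaving {S, P, Q, R, U, W}: P→V (6), Q→V (7), W→T (10).
Cut capacity = 6 + 7 + 10 = 23.

23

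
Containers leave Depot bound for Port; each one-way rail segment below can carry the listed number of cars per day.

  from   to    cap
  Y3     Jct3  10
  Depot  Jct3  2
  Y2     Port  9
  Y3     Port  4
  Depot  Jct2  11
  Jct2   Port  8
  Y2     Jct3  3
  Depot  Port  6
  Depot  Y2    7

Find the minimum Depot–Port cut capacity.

Augment Depot→Port: bottleneck 6, flow now 6.
Augment Depot→Jct2→Port: bottleneck 8, flow now 14.
Augment Depot→Y2→Port: bottleneck 7, flow now 21.
No augmenting path remains; maximum flow = 21.
By max-flow min-cut, the minimum cut capacity equals the max flow.
In the residual graph, reachable from Depot: {Depot, Jct2, Jct3}.
Min-cut edges: Depot→Y2 (7), Depot→Port (6), Jct2→Port (8); capacity 7 + 6 + 8 = 21.

21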